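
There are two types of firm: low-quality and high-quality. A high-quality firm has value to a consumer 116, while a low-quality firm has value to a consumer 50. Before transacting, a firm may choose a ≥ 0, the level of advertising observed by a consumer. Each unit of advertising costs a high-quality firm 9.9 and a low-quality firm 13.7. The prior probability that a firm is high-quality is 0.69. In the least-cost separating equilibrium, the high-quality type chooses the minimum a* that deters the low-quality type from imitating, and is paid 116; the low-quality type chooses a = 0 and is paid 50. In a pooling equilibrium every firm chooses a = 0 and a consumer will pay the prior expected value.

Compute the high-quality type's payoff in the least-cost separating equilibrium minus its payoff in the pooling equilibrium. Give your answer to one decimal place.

-27.2

Least-cost separating signal: a* solves 50 = 116 − 13.7·a*, so a* = (116 − 50)/13.7 ≈ 4.8175.
High-quality type's separating payoff: 116 − 9.9 × a* = 116 − 9.9 × (116 − 50)/13.7 = 116 − 653.4/13.7 ≈ 68.307.
Pooling payoff: 0.69 × 116 + 0.31 × 50 = 95.54.
Difference: 68.307 − 95.54 = -27.233, i.e. -27.2 to one decimal place.
The high-quality type would prefer the pooling outcome.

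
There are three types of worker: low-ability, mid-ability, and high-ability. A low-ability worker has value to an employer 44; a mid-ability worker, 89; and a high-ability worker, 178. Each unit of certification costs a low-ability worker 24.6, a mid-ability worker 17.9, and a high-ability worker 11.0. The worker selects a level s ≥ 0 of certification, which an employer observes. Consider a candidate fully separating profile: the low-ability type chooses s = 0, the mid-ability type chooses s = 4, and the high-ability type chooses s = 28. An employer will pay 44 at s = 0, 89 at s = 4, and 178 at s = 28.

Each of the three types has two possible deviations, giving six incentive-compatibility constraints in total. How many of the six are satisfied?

3

Low-ability (own payoff 44): to s=4 gives 89 − 24.6×4 = -9.4 → no gain ✓; to s=28 gives 178 − 24.6×28 = -510.8 → no gain ✓.
Mid-ability (own payoff 89 − 17.9×4 = 17.4): to s=0 gives 44 → profitable ✗; to s=28 gives 178 − 17.9×28 = -323.2 → no gain ✓.
High-ability (own payoff 178 − 11.0×28 = -130): to s=0 gives 44 → profitable ✗; to s=4 gives 89 − 11.0×4 = 45 → profitable ✗.
3 of the 6 constraints hold; not an equilibrium.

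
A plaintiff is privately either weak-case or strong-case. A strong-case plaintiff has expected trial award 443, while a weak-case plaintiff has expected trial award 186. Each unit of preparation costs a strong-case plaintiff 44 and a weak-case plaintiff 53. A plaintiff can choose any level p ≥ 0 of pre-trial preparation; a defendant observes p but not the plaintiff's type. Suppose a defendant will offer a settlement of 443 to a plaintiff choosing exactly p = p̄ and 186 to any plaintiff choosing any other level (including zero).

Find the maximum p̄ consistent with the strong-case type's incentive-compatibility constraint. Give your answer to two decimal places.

5.84

Choosing p̄ yields the strong-case type 443 − 44·p̄; choosing zero yields 186.
The strong-case type is indifferent at 443 − 44·p̄ = 186, i.e. p̄ = (443 − 186) / 44 ≈ 5.84.
For any p̄ above 5.84 the strong-case type would rather pool at zero, so separation collapses.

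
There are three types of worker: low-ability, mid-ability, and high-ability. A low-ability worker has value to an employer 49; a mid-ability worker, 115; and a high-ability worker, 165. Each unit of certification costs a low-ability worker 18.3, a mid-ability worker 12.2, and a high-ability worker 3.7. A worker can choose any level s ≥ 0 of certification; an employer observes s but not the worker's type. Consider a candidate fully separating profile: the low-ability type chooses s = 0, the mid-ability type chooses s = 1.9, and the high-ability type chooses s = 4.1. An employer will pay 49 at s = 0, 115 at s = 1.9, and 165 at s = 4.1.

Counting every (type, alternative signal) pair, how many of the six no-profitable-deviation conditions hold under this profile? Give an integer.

Low-ability (own payoff 49): to s=1.9 gives 115 − 18.3×1.9 = 80.23 → profitable ✗; to s=4.1 gives 165 − 18.3×4.1 = 89.97 → profitable ✗.
Mid-ability (own payoff 115 − 12.2×1.9 = 91.82): to s=0 gives 49 → no gain ✓; to s=4.1 gives 165 − 12.2×4.1 = 114.98 → profitable ✗.
High-ability (own payoff 165 − 3.7×4.1 = 149.83): to s=0 gives 49 → no gain ✓; to s=1.9 gives 115 − 3.7×1.9 = 107.97 → no gain ✓.
3 of the 6 constraints hold; not an equilibrium.

3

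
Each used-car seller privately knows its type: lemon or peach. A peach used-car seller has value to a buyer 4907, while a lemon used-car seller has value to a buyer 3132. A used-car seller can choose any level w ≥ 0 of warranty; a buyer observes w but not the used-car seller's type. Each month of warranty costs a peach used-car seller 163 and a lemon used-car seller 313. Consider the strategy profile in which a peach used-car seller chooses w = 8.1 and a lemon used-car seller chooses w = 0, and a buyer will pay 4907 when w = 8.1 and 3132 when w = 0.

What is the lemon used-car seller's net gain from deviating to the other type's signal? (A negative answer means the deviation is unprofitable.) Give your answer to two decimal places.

-760.30

Playing w = 0 the lemon used-car seller receives 3132.
Deviating to w = 8.1 brings payment 4907 at cost 313 × 8.1 = 2535.3, netting 2371.7.
Gain from deviating: 2371.7 − 3132 = -760.30.
The gain is negative, so the lemon type's incentive-compatibility constraint is satisfied.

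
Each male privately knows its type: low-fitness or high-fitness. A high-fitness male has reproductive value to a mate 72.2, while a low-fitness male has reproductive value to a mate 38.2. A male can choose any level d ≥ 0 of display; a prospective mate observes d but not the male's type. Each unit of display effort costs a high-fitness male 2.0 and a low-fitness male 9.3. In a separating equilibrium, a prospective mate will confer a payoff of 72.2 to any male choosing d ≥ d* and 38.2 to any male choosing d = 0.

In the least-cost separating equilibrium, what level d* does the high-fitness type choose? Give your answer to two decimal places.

A low-fitness male choosing d = 0 receives 38.2.
Imitating at d* instead would pay 72.2 at cost 9.3·d*, netting 72.2 − 9.3·d*.
Indifference: 38.2 = 72.2 − 9.3·d*, so d* = (72.2 − 38.2) / 9.3 ≈ 3.66.
This is the low-fitness type's binding incentive-compatibility constraint; any d ≥ 3.66 sustains separation on that side.

3.66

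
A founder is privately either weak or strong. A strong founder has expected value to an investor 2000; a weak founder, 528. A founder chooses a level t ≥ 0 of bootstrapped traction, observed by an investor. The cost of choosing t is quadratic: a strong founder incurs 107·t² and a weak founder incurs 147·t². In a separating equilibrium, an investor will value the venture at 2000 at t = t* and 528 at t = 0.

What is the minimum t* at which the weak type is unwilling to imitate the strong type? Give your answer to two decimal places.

The weak type at t = 0 receives 528; imitating at t* yields 2000 − 147·t*².
Indifference: 528 = 2000 − 147·t*², so t*² = (2000 − 528) / 147 ≈ 10.0136.
t* = √10.0136 ≈ 3.16.

3.16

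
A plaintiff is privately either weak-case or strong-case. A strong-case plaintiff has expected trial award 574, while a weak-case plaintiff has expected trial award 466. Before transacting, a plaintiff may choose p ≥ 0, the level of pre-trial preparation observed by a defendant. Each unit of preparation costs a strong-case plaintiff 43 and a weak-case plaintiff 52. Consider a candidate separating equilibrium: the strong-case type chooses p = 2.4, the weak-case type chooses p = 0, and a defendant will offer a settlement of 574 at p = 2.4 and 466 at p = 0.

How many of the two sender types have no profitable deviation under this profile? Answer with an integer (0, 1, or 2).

Strong-case type: signal → 574 − 43 × 2.4 = 470.8; deviate to 0 → 466. IC holds (470.8 ≥ 466).
Weak-case type: stay at 0 → 466; mimic → 574 − 52 × 2.4 = 449.2. IC holds (466 ≥ 449.2).
2 of 2 constraints hold, so this is a separating equilibrium.

2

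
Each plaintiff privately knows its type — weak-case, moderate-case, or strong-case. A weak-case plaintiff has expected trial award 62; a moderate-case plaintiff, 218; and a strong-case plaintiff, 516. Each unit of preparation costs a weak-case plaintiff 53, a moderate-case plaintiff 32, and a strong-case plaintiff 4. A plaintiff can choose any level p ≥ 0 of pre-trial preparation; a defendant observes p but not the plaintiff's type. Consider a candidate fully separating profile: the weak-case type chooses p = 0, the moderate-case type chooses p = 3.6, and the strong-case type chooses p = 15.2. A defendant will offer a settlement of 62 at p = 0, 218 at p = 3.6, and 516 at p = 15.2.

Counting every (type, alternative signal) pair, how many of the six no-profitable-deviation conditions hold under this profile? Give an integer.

Weak-case (own payoff 62): to p=3.6 gives 218 − 53×3.6 = 27.2 → no gain ✓; to p=15.2 gives 516 − 53×15.2 = -289.6 → no gain ✓.
Moderate-case (own payoff 218 − 32×3.6 = 102.8): to p=0 gives 62 → no gain ✓; to p=15.2 gives 516 − 32×15.2 = 29.6 → no gain ✓.
Strong-case (own payoff 516 − 4×15.2 = 455.2): to p=0 gives 62 → no gain ✓; to p=3.6 gives 218 − 4×3.6 = 203.6 → no gain ✓.
6 of the 6 constraints hold; this profile is a separating equilibrium.

6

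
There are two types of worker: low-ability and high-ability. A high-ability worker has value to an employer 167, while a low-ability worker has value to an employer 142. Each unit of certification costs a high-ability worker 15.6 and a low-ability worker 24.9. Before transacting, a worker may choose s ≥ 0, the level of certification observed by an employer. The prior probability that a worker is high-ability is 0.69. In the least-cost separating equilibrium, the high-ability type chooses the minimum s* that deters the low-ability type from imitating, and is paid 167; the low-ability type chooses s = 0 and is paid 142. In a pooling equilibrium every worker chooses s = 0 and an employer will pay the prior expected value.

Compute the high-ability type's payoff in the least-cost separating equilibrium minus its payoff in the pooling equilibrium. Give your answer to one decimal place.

-7.9

Least-cost separating signal: s* solves 142 = 167 − 24.9·s*, so s* = (167 − 142)/24.9 ≈ 1.0040.
High-ability type's separating payoff: 167 − 15.6 × s* = 167 − 15.6 × (167 − 142)/24.9 = 167 − 390/24.9 ≈ 151.337.
Pooling payoff: 0.69 × 167 + 0.31 × 142 = 159.25.
Difference: 151.337 − 159.25 = -7.913, i.e. -7.9 to one decimal place.
The high-ability type would prefer the pooling outcome.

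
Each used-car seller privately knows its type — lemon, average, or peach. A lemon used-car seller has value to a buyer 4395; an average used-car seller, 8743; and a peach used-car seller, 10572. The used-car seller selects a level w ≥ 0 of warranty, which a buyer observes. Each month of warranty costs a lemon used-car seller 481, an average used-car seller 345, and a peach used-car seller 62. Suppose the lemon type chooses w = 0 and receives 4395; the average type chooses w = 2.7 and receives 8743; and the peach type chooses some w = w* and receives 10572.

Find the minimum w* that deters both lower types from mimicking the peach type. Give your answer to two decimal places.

Average type (on-path payoff 8743 − 345×2.7 = 7811.5) won't mimic when 7811.5 ≥ 10572 − 345·w*, i.e. w* ≥ 8.00.
Lemon type (on-path payoff 4395) won't mimic when 4395 ≥ 10572 − 481·w*, i.e. w* ≥ 12.84.
Both must hold, so w* = max(12.84, 8.00) = 12.84. The lemon type's constraint binds.

12.84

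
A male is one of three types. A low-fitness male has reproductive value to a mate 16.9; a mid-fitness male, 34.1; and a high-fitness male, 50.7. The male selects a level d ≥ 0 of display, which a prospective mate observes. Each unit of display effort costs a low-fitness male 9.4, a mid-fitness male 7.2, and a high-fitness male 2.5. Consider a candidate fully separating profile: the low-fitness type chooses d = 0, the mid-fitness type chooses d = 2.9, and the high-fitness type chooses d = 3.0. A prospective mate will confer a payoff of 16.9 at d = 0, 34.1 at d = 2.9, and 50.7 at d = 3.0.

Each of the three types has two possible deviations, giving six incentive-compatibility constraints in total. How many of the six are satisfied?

3

High-fitness (own payoff 50.7 − 2.5×3.0 = 43.2): to d=0 gives 16.9 → no gain ✓; to d=2.9 gives 34.1 − 2.5×2.9 = 26.85 → no gain ✓.
Low-fitness (own payoff 16.9): to d=2.9 gives 34.1 − 9.4×2.9 = 6.84 → no gain ✓; to d=3.0 gives 50.7 − 9.4×3.0 = 22.5 → profitable ✗.
Mid-fitness (own payoff 34.1 − 7.2×2.9 = 13.22): to d=0 gives 16.9 → profitable ✗; to d=3.0 gives 50.7 − 7.2×3.0 = 29.1 → profitable ✗.
3 of the 6 constraints hold; not an equilibrium.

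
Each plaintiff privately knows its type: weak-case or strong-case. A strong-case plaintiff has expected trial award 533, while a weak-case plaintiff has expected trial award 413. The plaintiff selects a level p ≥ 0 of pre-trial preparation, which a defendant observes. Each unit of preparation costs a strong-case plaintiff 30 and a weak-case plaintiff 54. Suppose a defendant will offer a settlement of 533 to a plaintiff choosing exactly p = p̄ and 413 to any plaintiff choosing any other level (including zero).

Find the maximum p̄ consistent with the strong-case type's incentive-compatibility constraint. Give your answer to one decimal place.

Choosing p̄ yields the strong-case type 533 − 30·p̄; choosing zero yields 413.
The strong-case type is indifferent at 533 − 30·p̄ = 413, i.e. p̄ = (533 − 413) / 30 = 4.0.
For any p̄ above 4.0 the strong-case type would rather pool at zero, so separation collapses.

4.0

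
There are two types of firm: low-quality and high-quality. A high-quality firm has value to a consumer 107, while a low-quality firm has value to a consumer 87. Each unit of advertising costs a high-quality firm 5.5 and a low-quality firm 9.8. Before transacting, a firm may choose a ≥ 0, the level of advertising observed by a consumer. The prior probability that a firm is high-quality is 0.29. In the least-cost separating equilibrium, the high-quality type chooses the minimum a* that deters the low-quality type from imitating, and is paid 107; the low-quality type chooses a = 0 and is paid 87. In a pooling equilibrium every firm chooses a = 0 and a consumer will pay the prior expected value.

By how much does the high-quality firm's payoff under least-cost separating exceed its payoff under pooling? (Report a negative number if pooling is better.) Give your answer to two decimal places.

2.98

Least-cost separating signal: a* solves 87 = 107 − 9.8·a*, so a* = (107 − 87)/9.8 ≈ 2.0408.
High-quality type's separating payoff: 107 − 5.5 × a* = 107 − 5.5 × (107 − 87)/9.8 = 107 − 110/9.8 ≈ 95.7755.
Pooling payoff: 0.29 × 107 + 0.71 × 87 = 92.8.
Difference: 95.7755 − 92.8 = 2.9755, i.e. 2.98 to two decimal places.
The high-quality type prefers to separate.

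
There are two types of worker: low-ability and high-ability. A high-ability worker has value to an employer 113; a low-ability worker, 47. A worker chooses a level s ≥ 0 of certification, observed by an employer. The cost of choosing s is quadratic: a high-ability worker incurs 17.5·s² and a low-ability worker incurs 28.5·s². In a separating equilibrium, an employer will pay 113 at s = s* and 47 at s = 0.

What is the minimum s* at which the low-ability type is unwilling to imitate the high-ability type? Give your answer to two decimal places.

The low-ability type at s = 0 receives 47; imitating at s* yields 113 − 28.5·s*².
Indifference: 47 = 113 − 28.5·s*², so s*² = (113 − 47) / 28.5 ≈ 2.3158.
s* = √2.3158 ≈ 1.52.

1.52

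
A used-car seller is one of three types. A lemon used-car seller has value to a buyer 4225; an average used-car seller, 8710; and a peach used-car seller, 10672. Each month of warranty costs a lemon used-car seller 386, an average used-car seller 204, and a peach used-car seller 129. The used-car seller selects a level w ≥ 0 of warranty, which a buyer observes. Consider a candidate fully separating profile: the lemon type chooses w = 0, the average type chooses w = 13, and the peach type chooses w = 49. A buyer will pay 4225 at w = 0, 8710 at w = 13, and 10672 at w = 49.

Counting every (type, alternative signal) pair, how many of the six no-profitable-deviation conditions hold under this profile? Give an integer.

Average (own payoff 8710 − 204×13 = 6058): to w=0 gives 4225 → no gain ✓; to w=49 gives 10672 − 204×49 = 676 → no gain ✓.
Lemon (own payoff 4225): to w=13 gives 8710 − 386×13 = 3692 → no gain ✓; to w=49 gives 10672 − 386×49 = -8242 → no gain ✓.
Peach (own payoff 10672 − 129×49 = 4351): to w=0 gives 4225 → no gain ✓; to w=13 gives 8710 − 129×13 = 7033 → profitable ✗.
5 of the 6 constraints hold; not an equilibrium.

5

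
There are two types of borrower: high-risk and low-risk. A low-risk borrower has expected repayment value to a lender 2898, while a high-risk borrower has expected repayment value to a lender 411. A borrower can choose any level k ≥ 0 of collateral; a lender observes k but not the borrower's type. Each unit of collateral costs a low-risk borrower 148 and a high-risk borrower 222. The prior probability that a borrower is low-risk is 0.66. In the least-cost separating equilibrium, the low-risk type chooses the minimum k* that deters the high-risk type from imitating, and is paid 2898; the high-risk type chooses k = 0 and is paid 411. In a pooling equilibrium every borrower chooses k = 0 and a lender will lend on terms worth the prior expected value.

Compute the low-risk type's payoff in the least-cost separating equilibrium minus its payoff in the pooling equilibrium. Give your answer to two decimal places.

-812.42

Least-cost separating signal: k* solves 411 = 2898 − 222·k*, so k* = (2898 − 411)/222 ≈ 11.2027.
Low-risk type's separating payoff: 2898 − 148 × k* = 2898 − 148 × (2898 − 411)/222 = 2898 − 368076/222 = 1240.
Pooling payoff: 0.66 × 2898 + 0.34 × 411 = 2052.42.
Difference: 1240 − 2052.42 = -812.42.
The low-risk type would prefer the pooling outcome.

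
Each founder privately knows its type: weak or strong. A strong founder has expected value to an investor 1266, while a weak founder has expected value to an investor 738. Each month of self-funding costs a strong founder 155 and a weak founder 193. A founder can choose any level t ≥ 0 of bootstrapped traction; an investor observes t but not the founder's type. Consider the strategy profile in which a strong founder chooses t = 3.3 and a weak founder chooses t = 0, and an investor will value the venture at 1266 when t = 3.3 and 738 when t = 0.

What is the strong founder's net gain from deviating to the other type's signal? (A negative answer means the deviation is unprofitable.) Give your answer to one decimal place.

-16.5

Playing t = 3.3 the strong founder receives 1266 − 155 × 3.3 = 754.5.
Deviating to t = 0 yields 738 instead.
Gain from deviating: 738 − 754.5 = -16.5.
The gain is negative, so the strong type's incentive-compatibility constraint is satisfied.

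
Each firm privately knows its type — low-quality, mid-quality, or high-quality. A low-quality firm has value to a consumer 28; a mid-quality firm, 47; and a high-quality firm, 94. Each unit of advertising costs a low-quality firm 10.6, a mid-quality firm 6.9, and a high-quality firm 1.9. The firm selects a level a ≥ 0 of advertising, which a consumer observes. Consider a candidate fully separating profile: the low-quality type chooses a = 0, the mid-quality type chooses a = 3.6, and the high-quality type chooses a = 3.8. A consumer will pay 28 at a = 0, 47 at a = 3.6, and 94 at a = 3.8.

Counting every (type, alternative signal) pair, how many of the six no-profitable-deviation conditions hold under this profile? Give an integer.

3

Mid-quality (own payoff 47 − 6.9×3.6 = 22.16): to a=0 gives 28 → profitable ✗; to a=3.8 gives 94 − 6.9×3.8 = 67.78 → profitable ✗.
Low-quality (own payoff 28): to a=3.6 gives 47 − 10.6×3.6 = 8.84 → no gain ✓; to a=3.8 gives 94 − 10.6×3.8 = 53.72 → profitable ✗.
High-quality (own payoff 94 − 1.9×3.8 = 86.78): to a=0 gives 28 → no gain ✓; to a=3.6 gives 47 − 1.9×3.6 = 40.16 → no gain ✓.
3 of the 6 constraints hold; not an equilibrium.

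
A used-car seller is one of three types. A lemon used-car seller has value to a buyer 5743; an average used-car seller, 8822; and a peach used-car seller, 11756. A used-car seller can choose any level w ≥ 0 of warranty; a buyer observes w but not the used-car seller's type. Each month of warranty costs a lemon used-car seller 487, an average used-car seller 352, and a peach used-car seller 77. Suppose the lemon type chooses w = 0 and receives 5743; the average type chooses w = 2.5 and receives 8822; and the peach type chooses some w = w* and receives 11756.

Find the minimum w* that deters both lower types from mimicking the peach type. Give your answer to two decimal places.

12.35

Lemon type (on-path payoff 5743) won't mimic when 5743 ≥ 11756 − 487·w*, i.e. w* ≥ 12.35.
Average type (on-path payoff 8822 − 352×2.5 = 7942) won't mimic when 7942 ≥ 11756 − 352·w*, i.e. w* ≥ 10.84.
Both must hold, so w* = max(12.35, 10.84) = 12.35. The lemon type's constraint binds.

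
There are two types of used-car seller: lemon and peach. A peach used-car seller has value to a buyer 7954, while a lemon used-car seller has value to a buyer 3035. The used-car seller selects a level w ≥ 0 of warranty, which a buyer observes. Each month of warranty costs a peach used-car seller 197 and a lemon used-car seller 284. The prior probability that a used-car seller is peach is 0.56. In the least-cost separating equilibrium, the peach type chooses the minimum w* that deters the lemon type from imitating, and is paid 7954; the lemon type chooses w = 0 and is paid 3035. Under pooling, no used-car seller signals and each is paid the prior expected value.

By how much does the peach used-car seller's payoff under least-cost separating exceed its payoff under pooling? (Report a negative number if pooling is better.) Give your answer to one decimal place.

-1247.8

Least-cost separating signal: w* solves 3035 = 7954 − 284·w*, so w* = (7954 − 3035)/284 ≈ 17.3204.
Peach type's separating payoff: 7954 − 197 × w* = 7954 − 197 × (7954 − 3035)/284 = 7954 − 969043/284 ≈ 4541.877.
Pooling payoff: 0.56 × 7954 + 0.44 × 3035 = 5789.64.
Difference: 4541.877 − 5789.64 = -1247.763, i.e. -1247.8 to one decimal place.
The peach type would prefer the pooling outcome.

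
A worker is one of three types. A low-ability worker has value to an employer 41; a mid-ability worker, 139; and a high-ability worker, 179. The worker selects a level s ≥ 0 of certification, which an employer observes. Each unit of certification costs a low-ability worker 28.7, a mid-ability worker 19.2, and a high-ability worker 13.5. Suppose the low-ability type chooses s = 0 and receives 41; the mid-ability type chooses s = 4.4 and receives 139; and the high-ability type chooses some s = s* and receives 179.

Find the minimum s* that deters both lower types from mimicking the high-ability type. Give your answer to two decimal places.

6.48

Low-ability type (on-path payoff 41) won't mimic when 41 ≥ 179 − 28.7·s*, i.e. s* ≥ 4.81.
Mid-ability type (on-path payoff 139 − 19.2×4.4 = 54.52) won't mimic when 54.52 ≥ 179 − 19.2·s*, i.e. s* ≥ 6.48.
Both must hold, so s* = max(4.81, 6.48) = 6.48. The mid-ability type's constraint binds.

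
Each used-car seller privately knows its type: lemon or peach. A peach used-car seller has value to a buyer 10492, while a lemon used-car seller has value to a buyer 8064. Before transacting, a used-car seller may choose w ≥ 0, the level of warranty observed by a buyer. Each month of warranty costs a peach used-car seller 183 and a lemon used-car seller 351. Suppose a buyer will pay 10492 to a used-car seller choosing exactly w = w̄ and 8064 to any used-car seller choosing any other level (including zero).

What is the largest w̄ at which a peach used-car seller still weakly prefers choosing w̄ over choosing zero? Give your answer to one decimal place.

Choosing w̄ yields the peach type 10492 − 183·w̄; choosing zero yields 8064.
The peach type is indifferent at 10492 − 183·w̄ = 8064, i.e. w̄ = (10492 − 8064) / 183 ≈ 13.3.
For any w̄ above 13.3 the peach type would rather pool at zero, so separation collapses.

13.3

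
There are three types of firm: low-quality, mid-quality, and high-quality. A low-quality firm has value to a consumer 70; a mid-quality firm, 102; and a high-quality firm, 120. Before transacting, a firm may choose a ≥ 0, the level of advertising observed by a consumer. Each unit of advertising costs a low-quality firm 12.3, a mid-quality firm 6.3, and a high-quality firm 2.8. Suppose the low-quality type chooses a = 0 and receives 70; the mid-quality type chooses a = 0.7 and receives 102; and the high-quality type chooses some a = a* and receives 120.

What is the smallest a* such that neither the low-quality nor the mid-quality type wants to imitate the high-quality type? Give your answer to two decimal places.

4.07

Mid-quality type (on-path payoff 102 − 6.3×0.7 = 97.59) won't mimic when 97.59 ≥ 120 − 6.3·a*, i.e. a* ≥ 3.56.
Low-quality type (on-path payoff 70) won't mimic when 70 ≥ 120 − 12.3·a*, i.e. a* ≥ 4.07.
Both must hold, so a* = max(4.07, 3.56) = 4.07. The low-quality type's constraint binds.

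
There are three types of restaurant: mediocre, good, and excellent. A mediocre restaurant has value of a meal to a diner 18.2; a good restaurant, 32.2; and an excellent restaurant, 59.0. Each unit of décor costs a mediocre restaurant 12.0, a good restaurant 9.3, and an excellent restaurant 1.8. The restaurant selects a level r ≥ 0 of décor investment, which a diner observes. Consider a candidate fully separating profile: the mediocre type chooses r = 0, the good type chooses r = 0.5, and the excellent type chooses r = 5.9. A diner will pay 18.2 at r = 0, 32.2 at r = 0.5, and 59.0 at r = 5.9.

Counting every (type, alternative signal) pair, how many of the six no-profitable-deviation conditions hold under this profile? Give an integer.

5

Good (own payoff 32.2 − 9.3×0.5 = 27.55): to r=0 gives 18.2 → no gain ✓; to r=5.9 gives 59.0 − 9.3×5.9 = 4.13 → no gain ✓.
Mediocre (own payoff 18.2): to r=0.5 gives 32.2 − 12.0×0.5 = 26.2 → profitable ✗; to r=5.9 gives 59.0 − 12.0×5.9 = -11.8 → no gain ✓.
Excellent (own payoff 59.0 − 1.8×5.9 = 48.38): to r=0 gives 18.2 → no gain ✓; to r=0.5 gives 32.2 − 1.8×0.5 = 31.3 → no gain ✓.
5 of the 6 constraints hold; not an equilibrium.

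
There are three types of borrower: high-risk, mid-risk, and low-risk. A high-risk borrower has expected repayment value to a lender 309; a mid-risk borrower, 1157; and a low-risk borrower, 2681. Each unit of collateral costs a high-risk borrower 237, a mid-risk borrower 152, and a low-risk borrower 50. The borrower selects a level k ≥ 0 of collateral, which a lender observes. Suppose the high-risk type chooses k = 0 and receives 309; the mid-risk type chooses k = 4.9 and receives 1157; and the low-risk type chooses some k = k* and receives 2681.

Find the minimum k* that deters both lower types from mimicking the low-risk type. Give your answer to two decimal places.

Mid-risk type (on-path payoff 1157 − 152×4.9 = 412.2) won't mimic when 412.2 ≥ 2681 − 152·k*, i.e. k* ≥ 14.93.
High-risk type (on-path payoff 309) won't mimic when 309 ≥ 2681 − 237·k*, i.e. k* ≥ 10.01.
Both must hold, so k* = max(10.01, 14.93) = 14.93. The mid-risk type's constraint binds.

14.93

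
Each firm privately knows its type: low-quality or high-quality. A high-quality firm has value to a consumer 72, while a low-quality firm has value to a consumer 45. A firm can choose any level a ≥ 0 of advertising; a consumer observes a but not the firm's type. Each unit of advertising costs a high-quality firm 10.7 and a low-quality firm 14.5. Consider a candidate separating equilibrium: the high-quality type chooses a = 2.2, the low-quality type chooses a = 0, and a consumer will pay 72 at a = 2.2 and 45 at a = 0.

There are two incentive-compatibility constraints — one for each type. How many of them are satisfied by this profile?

High-quality type: signal → 72 − 10.7 × 2.2 = 48.46; deviate to 0 → 45. IC holds (48.46 ≥ 45).
Low-quality type: stay at 0 → 45; mimic → 72 − 14.5 × 2.2 = 40.1. IC holds (45 ≥ 40.1).
2 of 2 constraints hold, so this is a separating equilibrium.

2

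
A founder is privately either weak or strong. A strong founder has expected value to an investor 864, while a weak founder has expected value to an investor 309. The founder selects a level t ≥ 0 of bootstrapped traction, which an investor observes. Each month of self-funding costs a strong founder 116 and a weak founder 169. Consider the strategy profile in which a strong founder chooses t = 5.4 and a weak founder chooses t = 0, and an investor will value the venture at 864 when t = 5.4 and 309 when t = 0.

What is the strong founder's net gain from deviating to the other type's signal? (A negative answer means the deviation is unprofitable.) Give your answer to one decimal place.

Playing t = 5.4 the strong founder receives 864 − 116 × 5.4 = 237.6.
Deviating to t = 0 yields 309 instead.
Gain from deviating: 309 − 237.6 = 71.4.
The gain is positive, so the strong type's incentive-compatibility constraint is violated — this profile is not a separating equilibrium.

71.4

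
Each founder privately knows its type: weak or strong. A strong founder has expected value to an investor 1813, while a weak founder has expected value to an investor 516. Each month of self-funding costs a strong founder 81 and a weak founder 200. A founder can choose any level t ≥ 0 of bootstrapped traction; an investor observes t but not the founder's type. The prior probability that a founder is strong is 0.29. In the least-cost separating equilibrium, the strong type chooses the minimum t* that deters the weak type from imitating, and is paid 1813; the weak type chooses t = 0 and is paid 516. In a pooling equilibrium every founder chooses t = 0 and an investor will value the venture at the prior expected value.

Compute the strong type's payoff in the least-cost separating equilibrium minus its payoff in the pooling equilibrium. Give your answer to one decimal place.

395.6

Least-cost separating signal: t* solves 516 = 1813 − 200·t*, so t* = (1813 − 516)/200 = 6.485.
Strong type's separating payoff: 1813 − 81 × t* = 1813 − 81 × (1813 − 516)/200 = 1813 − 105057/200 = 1287.715.
Pooling payoff: 0.29 × 1813 + 0.71 × 516 = 892.13.
Difference: 1287.715 − 892.13 = 395.585, i.e. 395.6 to one decimal place.
The strong type prefers to separate.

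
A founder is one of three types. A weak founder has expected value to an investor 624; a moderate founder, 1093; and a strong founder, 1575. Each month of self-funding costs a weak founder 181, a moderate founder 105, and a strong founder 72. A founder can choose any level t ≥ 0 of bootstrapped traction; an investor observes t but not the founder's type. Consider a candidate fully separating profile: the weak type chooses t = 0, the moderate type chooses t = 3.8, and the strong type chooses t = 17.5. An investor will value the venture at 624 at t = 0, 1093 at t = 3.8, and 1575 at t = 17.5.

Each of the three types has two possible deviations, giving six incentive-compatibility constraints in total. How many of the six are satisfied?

Moderate (own payoff 1093 − 105×3.8 = 694): to t=0 gives 624 → no gain ✓; to t=17.5 gives 1575 − 105×17.5 = -262.5 → no gain ✓.
Strong (own payoff 1575 − 72×17.5 = 315): to t=0 gives 624 → profitable ✗; to t=3.8 gives 1093 − 72×3.8 = 819.4 → profitable ✗.
Weak (own payoff 624): to t=3.8 gives 1093 − 181×3.8 = 405.2 → no gain ✓; to t=17.5 gives 1575 − 181×17.5 = -1592.5 → no gain ✓.
4 of the 6 constraints hold; not an equilibrium.

4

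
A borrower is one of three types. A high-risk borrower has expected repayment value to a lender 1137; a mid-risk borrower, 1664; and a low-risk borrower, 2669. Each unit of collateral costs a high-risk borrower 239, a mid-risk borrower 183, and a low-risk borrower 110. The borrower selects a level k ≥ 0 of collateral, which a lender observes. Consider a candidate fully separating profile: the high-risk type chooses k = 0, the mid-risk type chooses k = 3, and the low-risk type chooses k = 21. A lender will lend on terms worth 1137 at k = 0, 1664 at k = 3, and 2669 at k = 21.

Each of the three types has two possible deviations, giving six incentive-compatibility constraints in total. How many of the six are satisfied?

3

Mid-risk (own payoff 1664 − 183×3 = 1115): to k=0 gives 1137 → profitable ✗; to k=21 gives 2669 − 183×21 = -1174 → no gain ✓.
High-risk (own payoff 1137): to k=3 gives 1664 − 239×3 = 947 → no gain ✓; to k=21 gives 2669 − 239×21 = -2350 → no gain ✓.
Low-risk (own payoff 2669 − 110×21 = 359): to k=0 gives 1137 → profitable ✗; to k=3 gives 1664 − 110×3 = 1334 → profitable ✗.
3 of the 6 constraints hold; not an equilibrium.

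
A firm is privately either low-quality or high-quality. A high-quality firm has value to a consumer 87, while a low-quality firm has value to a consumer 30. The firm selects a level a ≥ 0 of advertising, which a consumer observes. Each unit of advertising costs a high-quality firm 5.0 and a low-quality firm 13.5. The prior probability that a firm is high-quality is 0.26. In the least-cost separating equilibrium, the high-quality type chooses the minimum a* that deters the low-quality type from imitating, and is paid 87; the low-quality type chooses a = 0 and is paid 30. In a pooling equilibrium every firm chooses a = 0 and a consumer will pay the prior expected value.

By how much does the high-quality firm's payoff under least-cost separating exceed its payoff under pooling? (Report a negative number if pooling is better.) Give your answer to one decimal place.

Least-cost separating signal: a* solves 30 = 87 − 13.5·a*, so a* = (87 − 30)/13.5 ≈ 4.2222.
High-quality type's separating payoff: 87 − 5.0 × a* = 87 − 5.0 × (87 − 30)/13.5 = 87 − 285/13.5 ≈ 65.889.
Pooling payoff: 0.26 × 87 + 0.74 × 30 = 44.82.
Difference: 65.889 − 44.82 = 21.069, i.e. 21.1 to one decimal place.
The high-quality type prefers to separate.

21.1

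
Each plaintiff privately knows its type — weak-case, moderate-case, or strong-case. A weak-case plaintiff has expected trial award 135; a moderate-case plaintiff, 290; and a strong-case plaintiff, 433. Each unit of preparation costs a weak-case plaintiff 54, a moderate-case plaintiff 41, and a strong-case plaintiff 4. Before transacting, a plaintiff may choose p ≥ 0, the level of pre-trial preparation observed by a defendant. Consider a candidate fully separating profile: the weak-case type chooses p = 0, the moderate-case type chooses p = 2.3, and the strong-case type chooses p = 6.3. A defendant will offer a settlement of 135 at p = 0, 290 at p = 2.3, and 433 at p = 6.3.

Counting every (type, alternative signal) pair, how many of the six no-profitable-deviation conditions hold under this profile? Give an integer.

5

Strong-case (own payoff 433 − 4×6.3 = 407.8): to p=0 gives 135 → no gain ✓; to p=2.3 gives 290 − 4×2.3 = 280.8 → no gain ✓.
Moderate-case (own payoff 290 − 41×2.3 = 195.7): to p=0 gives 135 → no gain ✓; to p=6.3 gives 433 − 41×6.3 = 174.7 → no gain ✓.
Weak-case (own payoff 135): to p=2.3 gives 290 − 54×2.3 = 165.8 → profitable ✗; to p=6.3 gives 433 − 54×6.3 = 92.8 → no gain ✓.
5 of the 6 constraints hold; not an equilibrium.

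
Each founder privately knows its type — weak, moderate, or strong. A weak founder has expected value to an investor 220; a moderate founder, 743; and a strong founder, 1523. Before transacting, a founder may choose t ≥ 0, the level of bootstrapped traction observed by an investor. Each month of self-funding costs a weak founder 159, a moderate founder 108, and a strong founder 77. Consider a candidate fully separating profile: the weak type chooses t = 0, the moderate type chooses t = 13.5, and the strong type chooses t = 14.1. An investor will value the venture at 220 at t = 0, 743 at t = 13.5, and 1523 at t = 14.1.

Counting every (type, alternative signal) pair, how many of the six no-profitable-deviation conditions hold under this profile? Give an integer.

Weak (own payoff 220): to t=13.5 gives 743 − 159×13.5 = -1403.5 → no gain ✓; to t=14.1 gives 1523 − 159×14.1 = -718.9 → no gain ✓.
Strong (own payoff 1523 − 77×14.1 = 437.3): to t=0 gives 220 → no gain ✓; to t=13.5 gives 743 − 77×13.5 = -296.5 → no gain ✓.
Moderate (own payoff 743 − 108×13.5 = -715): to t=0 gives 220 → profitable ✗; to t=14.1 gives 1523 − 108×14.1 = 0.2 → profitable ✗.
4 of the 6 constraints hold; not an equilibrium.

4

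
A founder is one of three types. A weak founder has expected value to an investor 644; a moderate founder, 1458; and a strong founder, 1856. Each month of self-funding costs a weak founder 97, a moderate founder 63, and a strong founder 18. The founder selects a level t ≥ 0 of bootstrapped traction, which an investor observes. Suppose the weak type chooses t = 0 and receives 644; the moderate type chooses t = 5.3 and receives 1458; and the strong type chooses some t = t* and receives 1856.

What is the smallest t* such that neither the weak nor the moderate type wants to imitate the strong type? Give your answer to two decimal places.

12.49

Weak type (on-path payoff 644) won't mimic when 644 ≥ 1856 − 97·t*, i.e. t* ≥ 12.49.
Moderate type (on-path payoff 1458 − 63×5.3 = 1124.1) won't mimic when 1124.1 ≥ 1856 − 63·t*, i.e. t* ≥ 11.62.
Both must hold, so t* = max(12.49, 11.62) = 12.49. The weak type's constraint binds.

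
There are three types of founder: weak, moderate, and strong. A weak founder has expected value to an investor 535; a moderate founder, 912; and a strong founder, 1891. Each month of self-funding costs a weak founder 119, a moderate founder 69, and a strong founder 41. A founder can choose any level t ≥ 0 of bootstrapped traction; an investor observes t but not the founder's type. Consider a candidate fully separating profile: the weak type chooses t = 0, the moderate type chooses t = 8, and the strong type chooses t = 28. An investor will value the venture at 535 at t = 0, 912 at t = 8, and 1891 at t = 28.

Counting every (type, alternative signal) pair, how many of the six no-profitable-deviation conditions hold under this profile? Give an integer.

5

Weak (own payoff 535): to t=8 gives 912 − 119×8 = -40 → no gain ✓; to t=28 gives 1891 − 119×28 = -1441 → no gain ✓.
Moderate (own payoff 912 − 69×8 = 360): to t=0 gives 535 → profitable ✗; to t=28 gives 1891 − 69×28 = -41 → no gain ✓.
Strong (own payoff 1891 − 41×28 = 743): to t=0 gives 535 → no gain ✓; to t=8 gives 912 − 41×8 = 584 → no gain ✓.
5 of the 6 constraints hold; not an equilibrium.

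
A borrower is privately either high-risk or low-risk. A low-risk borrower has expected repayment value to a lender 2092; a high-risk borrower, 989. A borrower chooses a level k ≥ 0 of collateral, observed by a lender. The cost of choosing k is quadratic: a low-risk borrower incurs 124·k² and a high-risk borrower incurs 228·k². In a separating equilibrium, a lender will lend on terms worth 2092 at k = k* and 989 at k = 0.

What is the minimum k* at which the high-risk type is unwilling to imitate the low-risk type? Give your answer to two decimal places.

The high-risk type at k = 0 receives 989; imitating at k* yields 2092 − 228·k*².
Indifference: 989 = 2092 − 228·k*², so k*² = (2092 − 989) / 228 ≈ 4.8377.
k* = √4.8377 ≈ 2.20.

2.20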